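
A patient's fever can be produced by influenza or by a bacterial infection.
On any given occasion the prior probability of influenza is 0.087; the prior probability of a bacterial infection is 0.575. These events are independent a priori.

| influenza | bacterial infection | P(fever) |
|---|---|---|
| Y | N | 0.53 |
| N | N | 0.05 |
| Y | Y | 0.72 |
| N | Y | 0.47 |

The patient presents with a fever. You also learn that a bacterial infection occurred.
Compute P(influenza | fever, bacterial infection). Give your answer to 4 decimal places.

P(fever | bacterial infection) = 0.47·0.913 + 0.72·0.087 = 0.429110 + 0.062640 = 0.491750
Of this, 0.062640 comes from 0.72·0.087 (the influenza=true cases).
So P(influenza | fever, bacterial infection) = 0.062640/0.491750 ≈ 0.1274.

P(influenza | fever, bacterial infection) ≈ 0.1274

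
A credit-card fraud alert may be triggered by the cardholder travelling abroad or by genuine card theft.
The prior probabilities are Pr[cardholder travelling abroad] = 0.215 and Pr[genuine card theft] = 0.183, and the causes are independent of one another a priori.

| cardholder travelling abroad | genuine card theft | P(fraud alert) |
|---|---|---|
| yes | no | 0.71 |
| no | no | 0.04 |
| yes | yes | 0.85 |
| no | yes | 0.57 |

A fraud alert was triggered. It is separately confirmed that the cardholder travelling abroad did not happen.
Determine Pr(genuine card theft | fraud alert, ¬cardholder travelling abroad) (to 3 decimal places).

Pr(genuine card theft | fraud alert, ¬cardholder travelling abroad) ≈ 0.761

Enumerate both values of genuine card theft and weight by the priors:
  P(fraud alert | ¬cardholder travelling abroad) = 0.04*0.817 + 0.57*0.183
        = 0.032680 + 0.104310 = 0.136990
Keeping only the genuine card theft-present terms gives 0.104310, so
  P(genuine card theft | fraud alert, ¬cardholder travelling abroad) = 0.104310 / 0.136990 ≈ 0.761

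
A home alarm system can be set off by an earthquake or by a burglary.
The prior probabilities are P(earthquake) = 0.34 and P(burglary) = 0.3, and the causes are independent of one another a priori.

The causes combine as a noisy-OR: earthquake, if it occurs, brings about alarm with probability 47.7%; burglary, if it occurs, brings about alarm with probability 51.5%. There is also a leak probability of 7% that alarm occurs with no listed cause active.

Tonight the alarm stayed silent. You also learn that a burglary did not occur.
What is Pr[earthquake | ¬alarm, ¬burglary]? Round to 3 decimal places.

Pr[earthquake | ¬alarm, ¬burglary] ≈ 0.212

Under noisy-OR, P(alarm | causes) = 1 − (1−0.07)·∏(1−qᵢ) over the active causes.
Weight on earthquake=true, given the evidence: 0.48639×0.34 = 0.165373
Denominator P(¬alarm | ¬burglary): 0.93×0.66 + 0.48639×0.34 = 0.779173
P(earthquake | ¬alarm, ¬burglary) = 0.165373/0.779173 ≈ 0.212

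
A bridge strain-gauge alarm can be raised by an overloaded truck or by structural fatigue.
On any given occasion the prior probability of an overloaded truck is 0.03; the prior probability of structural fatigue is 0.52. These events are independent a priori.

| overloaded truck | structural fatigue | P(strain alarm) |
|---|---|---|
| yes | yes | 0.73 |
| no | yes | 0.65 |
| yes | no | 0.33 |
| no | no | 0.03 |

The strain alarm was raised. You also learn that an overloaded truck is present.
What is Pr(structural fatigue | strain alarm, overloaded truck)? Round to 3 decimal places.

Pr(structural fatigue | strain alarm, overloaded truck) ≈ 0.706

Weight on structural fatigue=true, given the evidence: 0.73*0.52 = 0.379600
Denominator P(strain alarm | overloaded truck): 0.33*0.48 + 0.73*0.52 = 0.538000
Posterior = 0.379600 / 0.538000 ≈ 0.706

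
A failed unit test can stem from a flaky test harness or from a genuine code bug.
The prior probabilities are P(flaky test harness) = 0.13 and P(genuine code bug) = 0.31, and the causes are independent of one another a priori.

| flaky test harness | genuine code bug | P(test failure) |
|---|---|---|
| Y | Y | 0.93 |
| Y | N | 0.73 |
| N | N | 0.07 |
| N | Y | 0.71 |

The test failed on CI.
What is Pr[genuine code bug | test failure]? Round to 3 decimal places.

Enumerate the 4 (flaky test harness, genuine code bug) configurations and weight by the priors:
  P(test failure) = 0.07×0.87×0.69 + 0.71×0.87×0.31 + 0.73×0.13×0.69 + 0.93×0.13×0.31
        = 0.042021 + 0.191487 + 0.065481 + 0.037479 = 0.336468
The terms with genuine code bug present sum to 0.228966, so
  P(genuine code bug | test failure) = 0.228966 / 0.336468 ≈ 0.680

Pr[genuine code bug | test failure] ≈ 0.680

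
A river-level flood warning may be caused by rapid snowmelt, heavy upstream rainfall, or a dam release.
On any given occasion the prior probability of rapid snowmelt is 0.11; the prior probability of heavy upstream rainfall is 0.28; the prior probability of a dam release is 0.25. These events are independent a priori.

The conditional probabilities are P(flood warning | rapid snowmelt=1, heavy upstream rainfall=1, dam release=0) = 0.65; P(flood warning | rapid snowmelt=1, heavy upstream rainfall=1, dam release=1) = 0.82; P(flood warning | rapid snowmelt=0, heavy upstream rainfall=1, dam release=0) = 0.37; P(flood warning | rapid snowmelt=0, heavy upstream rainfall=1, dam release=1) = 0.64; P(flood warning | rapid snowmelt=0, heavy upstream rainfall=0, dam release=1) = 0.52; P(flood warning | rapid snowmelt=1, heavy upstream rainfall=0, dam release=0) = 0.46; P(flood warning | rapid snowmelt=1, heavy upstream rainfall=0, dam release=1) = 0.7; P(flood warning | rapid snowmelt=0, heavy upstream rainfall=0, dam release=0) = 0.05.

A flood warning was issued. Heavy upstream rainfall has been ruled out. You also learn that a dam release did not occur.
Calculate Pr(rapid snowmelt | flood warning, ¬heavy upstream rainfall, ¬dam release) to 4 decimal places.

Pr(rapid snowmelt | flood warning, ¬heavy upstream rainfall, ¬dam release) ≈ 0.5321

Weight on rapid snowmelt=true, given the evidence: 0.46·0.11 = 0.050600
Denominator P(flood warning | ¬heavy upstream rainfall, ¬dam release): 0.05·0.89 + 0.46·0.11 = 0.095100
P(rapid snowmelt | flood warning, ¬heavy upstream rainfall, ¬dam release) = 0.050600/0.095100 ≈ 0.5321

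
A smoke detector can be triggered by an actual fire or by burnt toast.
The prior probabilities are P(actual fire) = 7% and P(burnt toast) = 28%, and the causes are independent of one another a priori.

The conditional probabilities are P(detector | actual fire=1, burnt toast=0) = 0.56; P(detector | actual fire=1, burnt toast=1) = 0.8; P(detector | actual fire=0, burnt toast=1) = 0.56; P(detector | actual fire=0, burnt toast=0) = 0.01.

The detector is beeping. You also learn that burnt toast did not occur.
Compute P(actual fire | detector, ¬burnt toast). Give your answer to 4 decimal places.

P(actual fire | detector, ¬burnt toast) ≈ 0.8082

By total probability over both values of actual fire:
  P(detector | ¬burnt toast) = 0.01×0.93 + 0.56×0.07
        = 0.009300 + 0.039200 = 0.048500
Configurations with actual fire contribute 0.039200, so
  P(actual fire | detector, ¬burnt toast) = 0.039200 / 0.048500 ≈ 0.8082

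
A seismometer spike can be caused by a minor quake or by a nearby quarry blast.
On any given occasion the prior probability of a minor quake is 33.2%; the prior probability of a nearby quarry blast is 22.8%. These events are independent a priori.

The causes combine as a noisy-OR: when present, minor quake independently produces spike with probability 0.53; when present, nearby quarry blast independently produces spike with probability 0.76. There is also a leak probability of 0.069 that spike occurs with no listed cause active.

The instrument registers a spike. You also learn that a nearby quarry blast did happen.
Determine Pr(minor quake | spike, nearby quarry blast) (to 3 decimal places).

Pr(minor quake | spike, nearby quarry blast) ≈ 0.364

Under noisy-OR, P(spike | causes) = 1 − (1−0.069)·∏(1−qᵢ) over the active causes.
P(spike | nearby quarry blast) = 0.77656*0.668 + 0.894983*0.332 = 0.518742 + 0.297134 = 0.815876
The minor quake-present share is 0.894983*0.332 = 0.297134.
P(minor quake | spike, nearby quarry blast) = 0.297134 / 0.815876 ≈ 0.364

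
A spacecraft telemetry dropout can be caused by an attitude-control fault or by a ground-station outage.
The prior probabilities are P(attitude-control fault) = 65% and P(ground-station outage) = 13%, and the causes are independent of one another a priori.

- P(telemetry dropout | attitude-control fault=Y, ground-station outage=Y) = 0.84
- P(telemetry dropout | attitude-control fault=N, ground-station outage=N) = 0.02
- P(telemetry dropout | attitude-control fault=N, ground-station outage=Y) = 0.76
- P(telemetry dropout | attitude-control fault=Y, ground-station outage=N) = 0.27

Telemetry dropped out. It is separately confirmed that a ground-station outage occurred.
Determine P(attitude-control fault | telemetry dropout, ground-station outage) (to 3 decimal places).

P(telemetry dropout | ground-station outage) = 0.76·0.35 + 0.84·0.65 = 0.266000 + 0.546000 = 0.812000
Restricting to configurations with attitude-control fault present: 0.84·0.65 = 0.546000.
Hence the posterior is 0.546000/0.812000 ≈ 0.672.

P(attitude-control fault | telemetry dropout, ground-station outage) ≈ 0.672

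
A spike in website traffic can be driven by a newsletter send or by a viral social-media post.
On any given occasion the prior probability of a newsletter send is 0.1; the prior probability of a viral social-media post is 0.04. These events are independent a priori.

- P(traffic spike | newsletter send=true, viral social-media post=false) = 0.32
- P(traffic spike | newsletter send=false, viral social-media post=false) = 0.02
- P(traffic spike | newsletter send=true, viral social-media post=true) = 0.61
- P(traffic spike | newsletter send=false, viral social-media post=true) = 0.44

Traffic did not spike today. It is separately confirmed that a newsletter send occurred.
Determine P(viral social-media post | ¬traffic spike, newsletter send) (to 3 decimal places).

P(¬traffic spike | newsletter send) = 0.68·0.96 + 0.39·0.04 = 0.652800 + 0.015600 = 0.668400
Restricting to configurations with viral social-media post present: 0.39·0.04 = 0.015600.
So P(viral social-media post | ¬traffic spike, newsletter send) = 0.015600/0.668400 ≈ 0.023.

P(viral social-media post | ¬traffic spike, newsletter send) ≈ 0.023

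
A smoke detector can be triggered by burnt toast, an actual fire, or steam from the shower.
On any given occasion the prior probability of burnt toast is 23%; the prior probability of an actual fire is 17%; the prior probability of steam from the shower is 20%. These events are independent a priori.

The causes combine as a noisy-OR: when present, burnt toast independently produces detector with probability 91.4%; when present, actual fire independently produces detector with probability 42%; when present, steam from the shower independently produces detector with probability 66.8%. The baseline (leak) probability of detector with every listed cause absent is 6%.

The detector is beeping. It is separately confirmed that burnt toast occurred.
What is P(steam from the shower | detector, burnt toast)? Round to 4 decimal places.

Under noisy-OR, P(detector | causes) = 1 − (1−0.06)·∏(1−qᵢ) over the active causes.
P(detector | burnt toast) = 0.91916·0.83·0.8 + 0.973161·0.83·0.2 + 0.953113·0.17·0.8 + 0.984433·0.17·0.2 = 0.610322 + 0.161545 + 0.129623 + 0.033471 = 0.934961
The steam from the shower-present share is 0.161545 + 0.033471 = 0.195016.
Hence the posterior is 0.195016/0.934961 ≈ 0.2086.

P(steam from the shower | detector, burnt toast) ≈ 0.2086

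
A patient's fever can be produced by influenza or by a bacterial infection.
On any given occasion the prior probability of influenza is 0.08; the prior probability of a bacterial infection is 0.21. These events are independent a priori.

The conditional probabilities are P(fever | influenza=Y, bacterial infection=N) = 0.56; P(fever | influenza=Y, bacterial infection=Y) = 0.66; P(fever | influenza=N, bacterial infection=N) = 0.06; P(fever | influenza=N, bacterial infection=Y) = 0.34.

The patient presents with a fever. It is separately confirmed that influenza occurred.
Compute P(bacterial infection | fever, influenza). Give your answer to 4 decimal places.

P(fever | influenza) = 0.56*0.79 + 0.66*0.21 = 0.442400 + 0.138600 = 0.581000
Restricting to configurations with bacterial infection present: 0.66*0.21 = 0.138600.
So P(bacterial infection | fever, influenza) = 0.138600/0.581000 ≈ 0.2386.

P(bacterial infection | fever, influenza) ≈ 0.2386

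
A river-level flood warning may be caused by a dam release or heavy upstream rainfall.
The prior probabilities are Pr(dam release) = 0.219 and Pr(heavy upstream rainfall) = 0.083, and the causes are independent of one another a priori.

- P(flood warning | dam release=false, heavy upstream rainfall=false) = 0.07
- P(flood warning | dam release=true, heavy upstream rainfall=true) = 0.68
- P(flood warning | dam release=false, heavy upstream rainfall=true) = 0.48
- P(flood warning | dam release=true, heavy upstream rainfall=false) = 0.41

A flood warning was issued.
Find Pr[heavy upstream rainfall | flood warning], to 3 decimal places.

Pr[heavy upstream rainfall | flood warning] ≈ 0.247

By total probability over the 4 (dam release, heavy upstream rainfall) configurations:
  P(flood warning) = 0.07·0.781·0.917 + 0.48·0.781·0.083 + 0.41·0.219·0.917 + 0.68·0.219·0.083
        = 0.050132 + 0.031115 + 0.082337 + 0.012360 = 0.175944
Configurations with heavy upstream rainfall contribute 0.043475, so
  P(heavy upstream rainfall | flood warning) = 0.043475 / 0.175944 ≈ 0.247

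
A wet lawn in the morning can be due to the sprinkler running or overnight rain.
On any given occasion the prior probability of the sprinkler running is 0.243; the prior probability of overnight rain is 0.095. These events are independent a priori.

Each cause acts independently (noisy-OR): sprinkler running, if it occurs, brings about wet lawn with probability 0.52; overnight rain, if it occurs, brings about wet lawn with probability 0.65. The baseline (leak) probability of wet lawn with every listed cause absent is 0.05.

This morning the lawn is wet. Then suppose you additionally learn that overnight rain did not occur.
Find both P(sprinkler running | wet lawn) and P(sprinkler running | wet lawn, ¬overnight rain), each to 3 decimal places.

P(sprinkler running | wet lawn) ≈ 0.628; P(sprinkler running | wet lawn, ¬overnight rain) ≈ 0.777

Under noisy-OR, P(wet lawn | causes) = 1 − (1−0.05)·∏(1−qᵢ) over the active causes.
By total probability over the 4 (sprinkler running, overnight rain) configurations:
  P(wet lawn) = 0.05×0.757×0.905 + 0.6675×0.757×0.095 + 0.544×0.243×0.905 + 0.8404×0.243×0.095
        = 0.034254 + 0.048003 + 0.119634 + 0.019401 = 0.221292
Keeping only the sprinkler running-present terms gives 0.139035, so
  P(sprinkler running | wet lawn) = 0.139035 / 0.221292 ≈ 0.628

Now condition on the additional information:
P(wet lawn | ¬overnight rain) = 0.05·0.757 + 0.544·0.243 = 0.037850 + 0.132192 = 0.170042
Of this, 0.132192 comes from 0.544·0.243 (the sprinkler running=true cases).
So P(sprinkler running | wet lawn, ¬overnight rain) = 0.132192/0.170042 ≈ 0.777.
Ruling out overnight rain raises the posterior on sprinkler running — the flip side of explaining away.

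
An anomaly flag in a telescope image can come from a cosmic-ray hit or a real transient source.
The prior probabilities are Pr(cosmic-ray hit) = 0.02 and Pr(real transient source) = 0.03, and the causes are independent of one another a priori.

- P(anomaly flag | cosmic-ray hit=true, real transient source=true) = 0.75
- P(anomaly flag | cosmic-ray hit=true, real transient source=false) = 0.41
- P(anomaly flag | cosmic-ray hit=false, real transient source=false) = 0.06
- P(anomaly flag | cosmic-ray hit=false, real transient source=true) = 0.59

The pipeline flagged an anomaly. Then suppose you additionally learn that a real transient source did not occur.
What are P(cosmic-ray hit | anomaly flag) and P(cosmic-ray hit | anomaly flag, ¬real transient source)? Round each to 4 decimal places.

P(cosmic-ray hit | anomaly flag) ≈ 0.1015; P(cosmic-ray hit | anomaly flag, ¬real transient source) ≈ 0.1224

P(anomaly flag) = 0.06×0.98×0.97 + 0.59×0.98×0.03 + 0.41×0.02×0.97 + 0.75×0.02×0.03 = 0.057036 + 0.017346 + 0.007954 + 0.000450 = 0.082786
The cosmic-ray hit-present share is 0.007954 + 0.000450 = 0.008404.
Hence the posterior is 0.008404/0.082786 ≈ 0.1015.

Now condition on the additional information:
Enumerate both values of cosmic-ray hit and weight by the priors:
  P(anomaly flag | ¬real transient source) = 0.06×0.98 + 0.41×0.02
        = 0.058800 + 0.008200 = 0.067000
Keeping only the cosmic-ray hit-present terms gives 0.008200, so
  P(cosmic-ray hit | anomaly flag, ¬real transient source) = 0.008200 / 0.067000 ≈ 0.1224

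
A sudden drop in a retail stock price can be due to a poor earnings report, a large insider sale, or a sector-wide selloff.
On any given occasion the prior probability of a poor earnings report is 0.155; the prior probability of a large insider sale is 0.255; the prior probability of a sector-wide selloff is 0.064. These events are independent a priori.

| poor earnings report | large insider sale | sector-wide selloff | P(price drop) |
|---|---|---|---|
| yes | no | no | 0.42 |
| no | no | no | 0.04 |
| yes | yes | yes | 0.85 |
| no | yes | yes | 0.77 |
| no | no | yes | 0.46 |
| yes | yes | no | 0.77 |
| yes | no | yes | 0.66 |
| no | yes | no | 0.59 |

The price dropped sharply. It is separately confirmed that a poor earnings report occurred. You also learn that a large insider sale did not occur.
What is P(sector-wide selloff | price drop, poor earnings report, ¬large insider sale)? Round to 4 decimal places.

P(price drop | poor earnings report, ¬large insider sale) = 0.42×0.936 + 0.66×0.064 = 0.393120 + 0.042240 = 0.435360
The sector-wide selloff-present share is 0.66×0.064 = 0.042240.
So P(sector-wide selloff | price drop, poor earnings report, ¬large insider sale) = 0.042240/0.435360 ≈ 0.0970.

P(sector-wide selloff | price drop, poor earnings report, ¬large insider sale) ≈ 0.0970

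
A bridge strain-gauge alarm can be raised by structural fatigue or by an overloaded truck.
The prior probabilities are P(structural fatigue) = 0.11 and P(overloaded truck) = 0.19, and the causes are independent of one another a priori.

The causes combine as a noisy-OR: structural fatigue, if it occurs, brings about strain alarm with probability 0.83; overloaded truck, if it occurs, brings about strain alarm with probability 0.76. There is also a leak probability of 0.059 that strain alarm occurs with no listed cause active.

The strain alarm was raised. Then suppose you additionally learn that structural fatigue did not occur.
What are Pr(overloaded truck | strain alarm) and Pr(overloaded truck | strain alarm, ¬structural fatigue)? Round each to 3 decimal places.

Pr(overloaded truck | strain alarm) ≈ 0.563; Pr(overloaded truck | strain alarm, ¬structural fatigue) ≈ 0.755

Under noisy-OR, P(strain alarm | causes) = 1 − (1−0.059)·∏(1−qᵢ) over the active causes.
By total probability over the 4 (structural fatigue, overloaded truck) configurations:
  P(strain alarm) = 0.059×0.89×0.81 + 0.77416×0.89×0.19 + 0.84003×0.11×0.81 + 0.961607×0.11×0.19
        = 0.042533 + 0.130910 + 0.074847 + 0.020098 = 0.268388
Keeping only the overloaded truck-present terms gives 0.151008, so
  P(overloaded truck | strain alarm) = 0.151008 / 0.268388 ≈ 0.563

Now condition on the additional information:
P(strain alarm | ¬structural fatigue) = 0.059*0.81 + 0.77416*0.19 = 0.047790 + 0.147090 = 0.194880
The overloaded truck-present share is 0.77416*0.19 = 0.147090.
P(overloaded truck | strain alarm, ¬structural fatigue) = 0.147090 / 0.194880 ≈ 0.755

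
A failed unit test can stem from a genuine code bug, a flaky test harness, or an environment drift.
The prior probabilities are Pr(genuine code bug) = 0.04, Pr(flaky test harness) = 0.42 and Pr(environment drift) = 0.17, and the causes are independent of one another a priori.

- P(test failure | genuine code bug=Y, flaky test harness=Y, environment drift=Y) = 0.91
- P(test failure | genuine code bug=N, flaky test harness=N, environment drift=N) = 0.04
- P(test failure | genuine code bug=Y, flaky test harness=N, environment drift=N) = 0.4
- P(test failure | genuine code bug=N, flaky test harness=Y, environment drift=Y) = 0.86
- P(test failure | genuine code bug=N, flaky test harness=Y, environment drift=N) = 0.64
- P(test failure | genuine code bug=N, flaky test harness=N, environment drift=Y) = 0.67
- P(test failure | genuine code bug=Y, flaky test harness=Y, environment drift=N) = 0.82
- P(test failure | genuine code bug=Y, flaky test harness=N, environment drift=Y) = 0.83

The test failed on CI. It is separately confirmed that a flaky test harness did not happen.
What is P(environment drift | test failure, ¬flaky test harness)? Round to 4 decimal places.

P(environment drift | test failure, ¬flaky test harness) ≈ 0.7180

P(test failure | ¬flaky test harness) = 0.04*0.96*0.83 + 0.67*0.96*0.17 + 0.4*0.04*0.83 + 0.83*0.04*0.17 = 0.031872 + 0.109344 + 0.013280 + 0.005644 = 0.160140
Of this, 0.114988 comes from 0.109344 + 0.005644 (the environment drift=true cases).
So P(environment drift | test failure, ¬flaky test harness) = 0.114988/0.160140 ≈ 0.7180.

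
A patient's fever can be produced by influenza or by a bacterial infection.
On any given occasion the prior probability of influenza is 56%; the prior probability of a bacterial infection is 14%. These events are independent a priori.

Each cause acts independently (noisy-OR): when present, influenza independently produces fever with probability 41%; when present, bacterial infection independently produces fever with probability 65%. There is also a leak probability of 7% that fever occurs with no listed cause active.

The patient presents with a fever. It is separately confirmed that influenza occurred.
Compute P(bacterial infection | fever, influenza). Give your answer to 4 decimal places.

Under noisy-OR, P(fever | causes) = 1 − (1−0.07)·∏(1−qᵢ) over the active causes.
Numerator (weight on configurations with bacterial infection): 0.807955*0.14 = 0.113114
Denominator P(fever | influenza): 0.4513*0.86 + 0.807955*0.14 = 0.501232
P(bacterial infection | fever, influenza) = 0.113114/0.501232 ≈ 0.2257

P(bacterial infection | fever, influenza) ≈ 0.2257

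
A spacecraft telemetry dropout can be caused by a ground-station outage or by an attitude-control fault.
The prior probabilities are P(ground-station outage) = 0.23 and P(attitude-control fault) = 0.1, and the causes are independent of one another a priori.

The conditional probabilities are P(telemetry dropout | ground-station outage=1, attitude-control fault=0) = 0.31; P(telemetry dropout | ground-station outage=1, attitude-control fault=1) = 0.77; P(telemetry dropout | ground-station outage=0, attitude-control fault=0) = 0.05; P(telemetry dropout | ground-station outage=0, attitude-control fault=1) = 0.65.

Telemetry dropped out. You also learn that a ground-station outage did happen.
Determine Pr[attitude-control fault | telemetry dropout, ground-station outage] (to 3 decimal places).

P(telemetry dropout | ground-station outage) = 0.31*0.9 + 0.77*0.1 = 0.279000 + 0.077000 = 0.356000
Restricting to configurations with attitude-control fault present: 0.77*0.1 = 0.077000.
So P(attitude-control fault | telemetry dropout, ground-station outage) = 0.077000/0.356000 ≈ 0.216.

Pr[attitude-control fault | telemetry dropout, ground-station outage] ≈ 0.216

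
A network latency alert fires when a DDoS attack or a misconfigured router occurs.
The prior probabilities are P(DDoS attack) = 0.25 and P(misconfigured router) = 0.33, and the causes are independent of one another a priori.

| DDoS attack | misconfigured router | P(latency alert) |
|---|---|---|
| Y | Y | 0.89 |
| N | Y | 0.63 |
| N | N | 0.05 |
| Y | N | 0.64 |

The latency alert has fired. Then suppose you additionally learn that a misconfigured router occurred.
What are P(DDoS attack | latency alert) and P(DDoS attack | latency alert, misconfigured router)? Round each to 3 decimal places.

Weight on DDoS attack=true, given the evidence: 0.107200 + 0.073425 = 0.180625
The normalizing constant is 0.05·0.75·0.67 + 0.63·0.75·0.33 + 0.64·0.25·0.67 + 0.89·0.25·0.33 = 0.361675
P(DDoS attack | latency alert) = 0.180625/0.361675 ≈ 0.499

Now condition on the additional information:
Enumerate both values of DDoS attack and weight by the priors:
  P(latency alert | misconfigured router) = 0.63×0.75 + 0.89×0.25
        = 0.472500 + 0.222500 = 0.695000
Keeping only the DDoS attack-present terms gives 0.222500, so
  P(DDoS attack | latency alert, misconfigured router) = 0.222500 / 0.695000 ≈ 0.320
Conditioning on misconfigured router lowers the posterior on DDoS attack: the classic explaining-away effect in a common-effect structure.

P(DDoS attack | latency alert) ≈ 0.499; P(DDoS attack | latency alert, misconfigured router) ≈ 0.320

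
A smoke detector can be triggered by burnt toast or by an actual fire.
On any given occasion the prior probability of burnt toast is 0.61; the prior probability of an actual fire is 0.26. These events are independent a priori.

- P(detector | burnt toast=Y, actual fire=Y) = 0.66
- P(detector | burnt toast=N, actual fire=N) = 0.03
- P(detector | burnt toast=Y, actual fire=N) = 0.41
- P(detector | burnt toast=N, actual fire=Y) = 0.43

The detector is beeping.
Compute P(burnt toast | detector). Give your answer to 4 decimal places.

P(burnt toast | detector) ≈ 0.8472

Weight on burnt toast=true, given the evidence: 0.185074 + 0.104676 = 0.289750
Normalizer over all consistent configurations: 0.03*0.39*0.74 + 0.43*0.39*0.26 + 0.41*0.61*0.74 + 0.66*0.61*0.26 = 0.342010
Posterior = 0.289750 / 0.342010 ≈ 0.8472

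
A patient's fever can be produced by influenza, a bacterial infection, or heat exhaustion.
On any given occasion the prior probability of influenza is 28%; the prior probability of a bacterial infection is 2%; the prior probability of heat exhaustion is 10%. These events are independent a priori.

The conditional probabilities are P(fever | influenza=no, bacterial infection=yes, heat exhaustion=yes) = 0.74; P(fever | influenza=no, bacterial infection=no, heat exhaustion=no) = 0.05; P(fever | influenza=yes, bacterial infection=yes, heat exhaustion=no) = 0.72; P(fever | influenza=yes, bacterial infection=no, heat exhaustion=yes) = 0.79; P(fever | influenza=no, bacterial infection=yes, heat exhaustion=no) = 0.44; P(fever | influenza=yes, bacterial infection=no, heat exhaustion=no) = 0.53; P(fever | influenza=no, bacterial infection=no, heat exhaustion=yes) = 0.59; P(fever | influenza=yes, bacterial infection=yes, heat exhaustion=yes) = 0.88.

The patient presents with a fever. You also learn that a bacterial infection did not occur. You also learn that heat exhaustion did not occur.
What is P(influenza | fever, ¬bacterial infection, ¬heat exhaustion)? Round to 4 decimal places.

By total probability over both values of influenza:
  P(fever | ¬bacterial infection, ¬heat exhaustion) = 0.05·0.72 + 0.53·0.28
        = 0.036000 + 0.148400 = 0.184400
Keeping only the influenza-present terms gives 0.148400, so
  P(influenza | fever, ¬bacterial infection, ¬heat exhaustion) = 0.148400 / 0.184400 ≈ 0.8048

P(influenza | fever, ¬bacterial infection, ¬heat exhaustion) ≈ 0.8048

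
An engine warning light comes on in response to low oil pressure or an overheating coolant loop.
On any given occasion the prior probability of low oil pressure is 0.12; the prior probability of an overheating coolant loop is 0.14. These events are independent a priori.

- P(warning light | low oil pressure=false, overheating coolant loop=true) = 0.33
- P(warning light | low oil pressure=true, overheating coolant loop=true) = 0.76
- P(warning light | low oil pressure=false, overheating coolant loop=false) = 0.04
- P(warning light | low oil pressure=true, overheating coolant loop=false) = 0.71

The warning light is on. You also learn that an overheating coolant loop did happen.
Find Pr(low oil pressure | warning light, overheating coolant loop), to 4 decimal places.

Pr(low oil pressure | warning light, overheating coolant loop) ≈ 0.2390

P(warning light | overheating coolant loop) = 0.33×0.88 + 0.76×0.12 = 0.290400 + 0.091200 = 0.381600
The low oil pressure-present share is 0.76×0.12 = 0.091200.
P(low oil pressure | warning light, overheating coolant loop) = 0.091200 / 0.381600 ≈ 0.2390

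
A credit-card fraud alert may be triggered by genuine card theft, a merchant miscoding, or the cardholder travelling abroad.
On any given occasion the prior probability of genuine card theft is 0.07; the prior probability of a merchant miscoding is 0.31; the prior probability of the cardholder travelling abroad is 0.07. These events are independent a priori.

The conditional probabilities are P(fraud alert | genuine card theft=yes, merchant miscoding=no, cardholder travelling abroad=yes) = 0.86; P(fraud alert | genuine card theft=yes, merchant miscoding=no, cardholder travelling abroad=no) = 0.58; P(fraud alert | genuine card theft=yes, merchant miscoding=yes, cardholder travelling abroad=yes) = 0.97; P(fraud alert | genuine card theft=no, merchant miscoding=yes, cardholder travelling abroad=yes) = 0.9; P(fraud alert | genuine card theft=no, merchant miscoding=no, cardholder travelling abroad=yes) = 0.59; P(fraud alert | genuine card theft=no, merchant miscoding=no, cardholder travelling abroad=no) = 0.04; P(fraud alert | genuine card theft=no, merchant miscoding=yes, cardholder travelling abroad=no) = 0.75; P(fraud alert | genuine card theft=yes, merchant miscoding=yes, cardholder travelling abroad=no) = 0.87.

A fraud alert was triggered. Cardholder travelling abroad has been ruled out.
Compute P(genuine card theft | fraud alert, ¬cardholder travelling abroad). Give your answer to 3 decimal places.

P(genuine card theft | fraud alert, ¬cardholder travelling abroad) ≈ 0.162

Enumerate the 4 (genuine card theft, merchant miscoding) configurations and weight by the priors:
  P(fraud alert | ¬cardholder travelling abroad) = 0.04*0.93*0.69 + 0.75*0.93*0.31 + 0.58*0.07*0.69 + 0.87*0.07*0.31
        = 0.025668 + 0.216225 + 0.028014 + 0.018879 = 0.288786
The terms with genuine card theft present sum to 0.046893, so
  P(genuine card theft | fraud alert, ¬cardholder travelling abroad) = 0.046893 / 0.288786 ≈ 0.162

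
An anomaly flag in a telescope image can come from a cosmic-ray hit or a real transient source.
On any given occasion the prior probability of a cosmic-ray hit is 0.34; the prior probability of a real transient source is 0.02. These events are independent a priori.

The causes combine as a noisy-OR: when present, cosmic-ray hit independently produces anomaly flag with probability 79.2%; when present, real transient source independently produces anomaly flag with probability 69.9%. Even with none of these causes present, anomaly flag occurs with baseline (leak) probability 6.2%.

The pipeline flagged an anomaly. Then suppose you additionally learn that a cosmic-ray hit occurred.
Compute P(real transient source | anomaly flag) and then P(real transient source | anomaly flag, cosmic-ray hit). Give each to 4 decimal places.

P(real transient source | anomaly flag) ≈ 0.0490; P(real transient source | anomaly flag, cosmic-ray hit) ≈ 0.0233

Under noisy-OR, P(anomaly flag | causes) = 1 − (1−0.062)·∏(1−qᵢ) over the active causes.
P(anomaly flag) = 0.062·0.66·0.98 + 0.717662·0.66·0.02 + 0.804896·0.34·0.98 + 0.941274·0.34·0.02 = 0.040102 + 0.009473 + 0.268191 + 0.006401 = 0.324167
The real transient source-present share is 0.009473 + 0.006401 = 0.015874.
P(real transient source | anomaly flag) = 0.015874 / 0.324167 ≈ 0.0490

Now also conditioning on cosmic-ray hit=true:
Numerator (weight on configurations with real transient source): 0.941274·0.02 = 0.018825
Denominator P(anomaly flag | cosmic-ray hit): 0.804896·0.98 + 0.941274·0.02 = 0.807623
P(real transient source | anomaly flag, cosmic-ray hit) = 0.018825/0.807623 ≈ 0.0233
The drop from 0.0490 to 0.0233 is the explaining-away (discounting) effect.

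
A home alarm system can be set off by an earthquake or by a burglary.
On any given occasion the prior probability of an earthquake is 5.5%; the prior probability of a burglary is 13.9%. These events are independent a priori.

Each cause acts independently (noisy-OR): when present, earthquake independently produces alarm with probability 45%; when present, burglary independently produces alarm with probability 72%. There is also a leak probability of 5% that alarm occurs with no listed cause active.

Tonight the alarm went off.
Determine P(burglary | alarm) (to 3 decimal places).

Under noisy-OR, P(alarm | causes) = 1 − (1−0.05)·∏(1−qᵢ) over the active causes.
By total probability over the 4 (earthquake, burglary) configurations:
  P(alarm) = 0.05*0.945*0.861 + 0.734*0.945*0.139 + 0.4775*0.055*0.861 + 0.8537*0.055*0.139
        = 0.040682 + 0.096415 + 0.022612 + 0.006527 = 0.166236
Keeping only the burglary-present terms gives 0.102942, so
  P(burglary | alarm) = 0.102942 / 0.166236 ≈ 0.619

P(burglary | alarm) ≈ 0.619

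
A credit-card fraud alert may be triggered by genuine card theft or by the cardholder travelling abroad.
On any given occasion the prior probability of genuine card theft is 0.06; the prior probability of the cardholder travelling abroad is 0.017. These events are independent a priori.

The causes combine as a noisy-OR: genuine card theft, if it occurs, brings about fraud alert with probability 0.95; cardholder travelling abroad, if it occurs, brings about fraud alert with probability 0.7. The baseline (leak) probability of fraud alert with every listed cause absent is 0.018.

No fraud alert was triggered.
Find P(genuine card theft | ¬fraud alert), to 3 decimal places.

Under noisy-OR, P(fraud alert | causes) = 1 − (1−0.018)·∏(1−qᵢ) over the active causes.
P(¬fraud alert) = 0.982·0.94·0.983 + 0.2946·0.94·0.017 + 0.0491·0.06·0.983 + 0.01473·0.06·0.017 = 0.907388 + 0.004708 + 0.002896 + 0.000015 = 0.915007
Restricting to configurations with genuine card theft present: 0.002896 + 0.000015 = 0.002911.
Hence the posterior is 0.002911/0.915007 ≈ 0.003.

P(genuine card theft | ¬fraud alert) ≈ 0.003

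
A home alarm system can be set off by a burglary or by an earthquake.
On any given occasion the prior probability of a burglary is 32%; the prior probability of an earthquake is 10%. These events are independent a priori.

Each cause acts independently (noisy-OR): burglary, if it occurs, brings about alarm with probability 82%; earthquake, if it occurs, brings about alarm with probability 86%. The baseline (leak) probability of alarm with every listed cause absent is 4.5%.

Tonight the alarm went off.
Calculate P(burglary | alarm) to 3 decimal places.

Under noisy-OR, P(alarm | causes) = 1 − (1−0.045)·∏(1−qᵢ) over the active causes.
P(alarm) = 0.045*0.68*0.9 + 0.8663*0.68*0.1 + 0.8281*0.32*0.9 + 0.975934*0.32*0.1 = 0.027540 + 0.058908 + 0.238493 + 0.031230 = 0.356171
Of this, 0.269723 comes from 0.238493 + 0.031230 (the burglary=true cases).
Hence the posterior is 0.269723/0.356171 ≈ 0.757.

P(burglary | alarm) ≈ 0.757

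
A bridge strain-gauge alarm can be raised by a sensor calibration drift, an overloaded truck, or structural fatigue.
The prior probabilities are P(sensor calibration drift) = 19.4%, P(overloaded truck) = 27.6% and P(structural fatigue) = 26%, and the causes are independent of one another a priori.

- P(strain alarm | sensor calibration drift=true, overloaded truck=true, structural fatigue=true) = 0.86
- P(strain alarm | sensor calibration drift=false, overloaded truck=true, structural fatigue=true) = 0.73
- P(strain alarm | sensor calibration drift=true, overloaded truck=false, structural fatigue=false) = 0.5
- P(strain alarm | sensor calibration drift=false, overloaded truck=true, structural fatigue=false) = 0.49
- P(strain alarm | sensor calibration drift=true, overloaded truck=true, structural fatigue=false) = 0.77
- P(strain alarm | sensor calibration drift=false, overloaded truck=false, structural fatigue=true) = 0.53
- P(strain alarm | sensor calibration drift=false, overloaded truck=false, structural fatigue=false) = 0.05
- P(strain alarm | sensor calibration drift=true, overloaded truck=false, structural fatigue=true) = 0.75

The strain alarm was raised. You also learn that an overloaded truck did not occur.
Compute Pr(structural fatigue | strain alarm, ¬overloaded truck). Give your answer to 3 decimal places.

Pr(structural fatigue | strain alarm, ¬overloaded truck) ≈ 0.594

Enumerate the 4 (sensor calibration drift, structural fatigue) configurations and weight by the priors:
  P(strain alarm | ¬overloaded truck) = 0.05*0.806*0.74 + 0.53*0.806*0.26 + 0.5*0.194*0.74 + 0.75*0.194*0.26
        = 0.029822 + 0.111067 + 0.071780 + 0.037830 = 0.250499
Keeping only the structural fatigue-present terms gives 0.148897, so
  P(structural fatigue | strain alarm, ¬overloaded truck) = 0.148897 / 0.250499 ≈ 0.594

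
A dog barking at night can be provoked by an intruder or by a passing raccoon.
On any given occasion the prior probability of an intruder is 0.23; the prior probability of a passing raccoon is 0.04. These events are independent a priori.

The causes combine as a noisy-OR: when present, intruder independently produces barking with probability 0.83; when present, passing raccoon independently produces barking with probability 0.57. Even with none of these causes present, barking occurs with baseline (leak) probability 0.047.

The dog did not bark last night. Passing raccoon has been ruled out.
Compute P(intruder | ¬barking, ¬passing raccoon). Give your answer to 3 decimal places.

Under noisy-OR, P(barking | causes) = 1 − (1−0.047)·∏(1−qᵢ) over the active causes.
For the numerator, keep only intruder=true terms: 0.16201*0.23 = 0.037262
Denominator P(¬barking | ¬passing raccoon): 0.953*0.77 + 0.16201*0.23 = 0.771072
Posterior = 0.037262 / 0.771072 ≈ 0.048

P(intruder | ¬barking, ¬passing raccoon) ≈ 0.048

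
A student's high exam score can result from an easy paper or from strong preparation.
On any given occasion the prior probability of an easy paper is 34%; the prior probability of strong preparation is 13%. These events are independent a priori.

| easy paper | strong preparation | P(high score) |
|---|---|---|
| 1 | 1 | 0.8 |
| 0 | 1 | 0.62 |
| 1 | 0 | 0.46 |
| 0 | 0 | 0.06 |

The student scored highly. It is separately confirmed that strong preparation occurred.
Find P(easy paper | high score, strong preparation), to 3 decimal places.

P(easy paper | high score, strong preparation) ≈ 0.399

Numerator (weight on configurations with easy paper): 0.8*0.34 = 0.272000
The normalizing constant is 0.62*0.66 + 0.8*0.34 = 0.681200
P(easy paper | high score, strong preparation) = 0.272000/0.681200 ≈ 0.399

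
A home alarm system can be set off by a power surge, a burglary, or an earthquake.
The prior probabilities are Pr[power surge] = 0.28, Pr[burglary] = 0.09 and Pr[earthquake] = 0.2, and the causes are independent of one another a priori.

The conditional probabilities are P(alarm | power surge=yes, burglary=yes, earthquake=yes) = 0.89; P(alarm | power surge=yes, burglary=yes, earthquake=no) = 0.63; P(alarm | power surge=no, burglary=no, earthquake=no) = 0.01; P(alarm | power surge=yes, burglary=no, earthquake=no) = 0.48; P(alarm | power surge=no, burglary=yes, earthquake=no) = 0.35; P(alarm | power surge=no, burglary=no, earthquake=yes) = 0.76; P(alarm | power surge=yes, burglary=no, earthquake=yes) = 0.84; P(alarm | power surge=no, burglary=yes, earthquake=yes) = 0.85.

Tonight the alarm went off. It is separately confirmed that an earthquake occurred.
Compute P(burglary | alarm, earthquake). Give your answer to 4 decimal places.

P(alarm | earthquake) = 0.76×0.72×0.91 + 0.85×0.72×0.09 + 0.84×0.28×0.91 + 0.89×0.28×0.09 = 0.497952 + 0.055080 + 0.214032 + 0.022428 = 0.789492
Of this, 0.077508 comes from 0.055080 + 0.022428 (the burglary=true cases).
P(burglary | alarm, earthquake) = 0.077508 / 0.789492 ≈ 0.0982

P(burglary | alarm, earthquake) ≈ 0.0982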